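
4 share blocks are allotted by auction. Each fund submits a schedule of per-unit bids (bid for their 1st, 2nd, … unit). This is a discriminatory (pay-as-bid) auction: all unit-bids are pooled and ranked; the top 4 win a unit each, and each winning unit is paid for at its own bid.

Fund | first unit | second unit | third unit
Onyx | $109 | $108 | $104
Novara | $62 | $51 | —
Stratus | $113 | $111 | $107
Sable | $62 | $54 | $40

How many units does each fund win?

Onyx 2, Stratus 2

Merging the schedules and taking the best 4: 113 (Stratus-1), 111 (Stratus-2), 109 (Onyx-1), 108 (Onyx-2)
Next rejected bid: $107 (not a price — pay-as-bid).
Allocation: Onyx 2, Stratus 2.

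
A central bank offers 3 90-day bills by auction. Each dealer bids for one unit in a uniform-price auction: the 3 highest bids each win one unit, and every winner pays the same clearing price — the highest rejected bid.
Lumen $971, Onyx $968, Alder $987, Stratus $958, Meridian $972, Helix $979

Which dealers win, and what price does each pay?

Alder, Helix, Meridian; each pays $971

Ordering the bids: 987 (Alder), 979 (Helix), 972 (Meridian), 971 (Lumen), 968 (Onyx), …
Winners (3 units): Alder, Helix, Meridian.
Highest unsuccessful bid: $971 → clearing price.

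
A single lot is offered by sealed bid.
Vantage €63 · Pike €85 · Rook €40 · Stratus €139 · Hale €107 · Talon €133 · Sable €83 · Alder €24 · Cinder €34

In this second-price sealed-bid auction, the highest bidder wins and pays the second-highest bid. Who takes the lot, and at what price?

Rule: the highest bidder wins and pays the second-highest bid.
Bids ranked: 139 (Stratus) > 133 (Talon) > 107 (Hale) > 85 (Pike) > 83 (Sable) > 63 (Vantage) > …
Stratus is highest; pays the second-highest bid, €133.

Stratus pays €133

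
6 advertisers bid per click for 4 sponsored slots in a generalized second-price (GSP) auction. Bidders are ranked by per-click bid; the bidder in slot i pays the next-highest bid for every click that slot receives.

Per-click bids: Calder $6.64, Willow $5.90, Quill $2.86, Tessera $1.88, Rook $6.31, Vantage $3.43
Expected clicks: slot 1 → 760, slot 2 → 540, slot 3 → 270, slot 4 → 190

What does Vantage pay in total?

Vantage pays $543.40

Sorting advertisers: $6.64 (Calder) > $6.31 (Rook) > $5.90 (Willow) > $3.43 (Vantage) > $2.86 (Quill) > …
Vantage holds slot 4 → pays next bid $2.86 × 190 clicks = $543.40.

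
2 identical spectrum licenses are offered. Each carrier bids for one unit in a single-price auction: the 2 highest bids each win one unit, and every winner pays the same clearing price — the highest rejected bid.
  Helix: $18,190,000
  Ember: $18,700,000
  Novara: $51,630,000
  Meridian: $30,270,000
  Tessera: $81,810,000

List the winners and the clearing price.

Ordering the bids: 81,810,000 (Tessera), 51,630,000 (Novara), 30,270,000 (Meridian), 18,700,000 (Ember), …
Top 2: Tessera, Novara.
Highest unsuccessful bid: $30,270,000 → clearing price.

Tessera, Novara; each pays $30,270,000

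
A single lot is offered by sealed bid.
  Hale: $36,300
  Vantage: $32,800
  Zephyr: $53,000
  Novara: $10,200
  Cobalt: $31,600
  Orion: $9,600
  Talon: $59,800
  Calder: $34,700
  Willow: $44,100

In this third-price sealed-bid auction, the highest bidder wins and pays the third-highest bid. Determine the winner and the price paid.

Bids ranked: 59,800 (Talon) > 53,000 (Zephyr) > 44,100 (Willow) > 36,300 (Hale) > 34,700 (Calder) > 32,800 (Vantage) > …
Talon wins; payment is bid #3 in the ranking = $44,100.

Talon pays $44,100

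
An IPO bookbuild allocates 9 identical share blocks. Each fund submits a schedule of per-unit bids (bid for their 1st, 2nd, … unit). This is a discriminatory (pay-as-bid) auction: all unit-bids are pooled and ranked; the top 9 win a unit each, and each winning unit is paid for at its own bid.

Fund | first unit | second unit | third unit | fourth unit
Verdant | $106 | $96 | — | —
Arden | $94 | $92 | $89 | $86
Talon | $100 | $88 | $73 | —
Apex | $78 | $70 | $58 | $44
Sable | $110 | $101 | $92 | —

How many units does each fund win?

Merging the schedules and taking the best 9: 110 (Sable-1), 106 (Verdant-1), 101 (Sable-2), 100 (Talon-1), 96 (Verdant-2), 94 (Arden-1), 92 (Arden-2), 92 (Sable-3), 89 (Arden-3)
Next rejected bid: $88 (not a price — pay-as-bid).
Allocation: Arden 3, Sable 3, Talon 1, Verdant 2.

Arden 3, Sable 3, Talon 1, Verdant 2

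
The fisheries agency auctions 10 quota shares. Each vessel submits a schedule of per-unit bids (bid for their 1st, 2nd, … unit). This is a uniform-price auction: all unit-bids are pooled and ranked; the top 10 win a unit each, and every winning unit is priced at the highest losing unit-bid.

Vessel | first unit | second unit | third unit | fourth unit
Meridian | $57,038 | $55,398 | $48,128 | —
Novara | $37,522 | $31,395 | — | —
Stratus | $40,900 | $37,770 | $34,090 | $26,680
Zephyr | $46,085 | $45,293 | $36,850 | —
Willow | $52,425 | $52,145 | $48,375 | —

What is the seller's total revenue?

All unit-bids, highest first — top 10: 57,038 (Meridian-1), 55,398 (Meridian-2), 52,425 (Willow-1), 52,145 (Willow-2), 48,375 (Willow-3), 48,128 (Meridian-3), 46,085 (Zephyr-1), 45,293 (Zephyr-2), 40,900 (Stratus-1), 37,770 (Stratus-2)
The (k+1)-th unit-bid is $37,522.
Allocation: Meridian 3, Stratus 2, Willow 3, Zephyr 2. Every unit priced at $37,522.
Revenue = 10 × 37,522 = $375,220.

Total revenue: $375,220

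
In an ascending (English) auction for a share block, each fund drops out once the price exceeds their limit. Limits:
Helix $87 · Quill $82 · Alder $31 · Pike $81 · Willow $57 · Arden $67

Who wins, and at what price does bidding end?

Rule: the price rises until one bidder remains; the winner pays the price at which the last rival dropped out.
Limits ranked: 87 (Helix) > 82 (Quill) > 81 (Pike) > 67 (Arden) > 57 (Willow) > 31 (Alder)
Once the price passes $82, only Helix is left; the hammer falls at Quill's limit of $82.

Helix wins at $82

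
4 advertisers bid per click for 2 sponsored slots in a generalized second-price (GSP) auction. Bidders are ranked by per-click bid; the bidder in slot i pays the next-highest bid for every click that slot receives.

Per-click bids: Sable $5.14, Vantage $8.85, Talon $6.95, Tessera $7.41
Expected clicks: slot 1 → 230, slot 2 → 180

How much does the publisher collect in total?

Total revenue: $2955.30

Ranked by bid: $8.85 (Vantage) > $7.41 (Tessera) > $6.95 (Talon) > …
Slot 1: Vantage pays $7.41 × 230 = $1704.30
Slot 2: Tessera pays $6.95 × 180 = $1251.00
Total = $2955.30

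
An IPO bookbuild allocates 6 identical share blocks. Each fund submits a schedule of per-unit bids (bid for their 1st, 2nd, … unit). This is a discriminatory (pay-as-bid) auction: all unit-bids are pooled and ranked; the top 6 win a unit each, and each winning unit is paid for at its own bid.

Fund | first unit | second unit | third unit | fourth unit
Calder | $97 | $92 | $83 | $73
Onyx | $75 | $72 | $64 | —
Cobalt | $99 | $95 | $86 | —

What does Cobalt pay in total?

Cobalt pays $280

All unit-bids, highest first — top 6: 99 (Cobalt-1), 97 (Calder-1), 95 (Cobalt-2), 92 (Calder-2), 86 (Cobalt-3), 83 (Calder-3)
Next rejected bid: $75 (not a price — pay-as-bid).
Cobalt's winning unit-bids: 99 + 95 + 86 = $280.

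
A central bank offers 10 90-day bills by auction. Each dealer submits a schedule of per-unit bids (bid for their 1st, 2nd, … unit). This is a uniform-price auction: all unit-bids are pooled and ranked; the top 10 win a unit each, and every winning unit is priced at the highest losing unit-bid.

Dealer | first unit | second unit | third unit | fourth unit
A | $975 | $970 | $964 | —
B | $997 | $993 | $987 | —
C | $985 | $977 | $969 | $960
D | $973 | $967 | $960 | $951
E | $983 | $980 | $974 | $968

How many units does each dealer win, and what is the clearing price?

A 1, B 3, C 2, D 1, E 3; clearing price $970

Pooled unit-bids ranked (top 10): 997 (B-1), 993 (B-2), 987 (B-3), 985 (C-1), 983 (E-1), 980 (E-2), 977 (C-2), 975 (A-1), 974 (E-3), 973 (D-1)
The (k+1)-th unit-bid is $970.
Allocation: A 1, B 3, C 2, D 1, E 3.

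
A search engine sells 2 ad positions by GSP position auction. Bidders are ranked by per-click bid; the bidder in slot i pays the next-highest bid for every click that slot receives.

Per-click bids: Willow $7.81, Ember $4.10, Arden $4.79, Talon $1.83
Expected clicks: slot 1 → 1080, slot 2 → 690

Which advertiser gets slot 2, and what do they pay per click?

Arden; $4.10 per click

Per-click bids in order: $7.81 (Willow) > $4.79 (Arden) > $4.10 (Ember) > …
Slot 2 goes to the second-ranked bidder, Arden, who pays the next bid down: $4.10/click.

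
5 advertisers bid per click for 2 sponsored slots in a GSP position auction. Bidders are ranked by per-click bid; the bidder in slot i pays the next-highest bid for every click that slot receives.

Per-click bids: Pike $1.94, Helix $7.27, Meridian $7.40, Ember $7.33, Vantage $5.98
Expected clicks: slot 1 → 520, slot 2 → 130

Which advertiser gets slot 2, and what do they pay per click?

Ember; $7.27 per click

Per-click bids in order: $7.40 (Meridian) > $7.33 (Ember) > $7.27 (Helix) > …
Slot 2 goes to the second-ranked bidder, Ember, who pays the next bid down: $7.27/click.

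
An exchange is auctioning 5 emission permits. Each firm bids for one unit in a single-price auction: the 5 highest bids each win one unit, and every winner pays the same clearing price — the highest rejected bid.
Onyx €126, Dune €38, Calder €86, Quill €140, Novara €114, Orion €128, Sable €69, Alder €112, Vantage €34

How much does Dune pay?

Dune pays €0

Ordering the bids: 140 (Quill), 128 (Orion), 126 (Onyx), 114 (Novara), 112 (Alder), 86 (Calder), 69 (Sable), …
The 5 highest are Quill, Orion, Onyx, Novara, Alder.
Highest unsuccessful bid: €86 → clearing price.
Dune does not win → pays €0.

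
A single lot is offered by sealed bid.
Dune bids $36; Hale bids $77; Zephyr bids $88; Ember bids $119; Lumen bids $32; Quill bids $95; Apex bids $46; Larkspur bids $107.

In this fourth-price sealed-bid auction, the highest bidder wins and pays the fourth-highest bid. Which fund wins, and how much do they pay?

Ember pays $88

Sorting bids: 119 (Ember) > 107 (Larkspur) > 95 (Quill) > 88 (Zephyr) > 77 (Hale) > 46 (Apex) > …
Ember is highest; pays the fourth-highest bid, $88.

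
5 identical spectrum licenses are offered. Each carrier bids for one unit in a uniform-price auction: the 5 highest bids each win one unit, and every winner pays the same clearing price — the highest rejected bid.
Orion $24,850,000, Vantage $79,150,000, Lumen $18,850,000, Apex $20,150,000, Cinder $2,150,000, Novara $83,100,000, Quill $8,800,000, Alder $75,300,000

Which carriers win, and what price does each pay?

Novara, Vantage, Alder, Orion, Apex; each pays $18,850,000

Bids ranked high→low: 83,100,000 (Novara), 79,150,000 (Vantage), 75,300,000 (Alder), 24,850,000 (Orion), 20,150,000 (Apex), 18,850,000 (Lumen), 8,800,000 (Quill), …
The 5 highest are Novara, Vantage, Alder, Orion, Apex.
First losing bid is Lumen's $18,850,000, which sets the uniform price.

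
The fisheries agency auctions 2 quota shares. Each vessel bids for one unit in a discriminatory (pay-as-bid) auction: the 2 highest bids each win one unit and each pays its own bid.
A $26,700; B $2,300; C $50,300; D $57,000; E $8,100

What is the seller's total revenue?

Total revenue: $107,300

Sorting: 57,000 (D), 50,300 (C), 26,700 (A), 8,100 (E), …
Winners (2 units): D, C.
Total revenue = 57,000 + 50,300 = $107,300.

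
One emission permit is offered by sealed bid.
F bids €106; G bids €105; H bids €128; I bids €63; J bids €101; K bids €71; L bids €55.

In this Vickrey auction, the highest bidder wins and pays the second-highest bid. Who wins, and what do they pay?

H pays €106

Bids ranked: 128 (H) > 106 (F) > 105 (G) > 101 (J) > 71 (K) > 63 (I) > …
H is highest; pays the second-highest bid, €106.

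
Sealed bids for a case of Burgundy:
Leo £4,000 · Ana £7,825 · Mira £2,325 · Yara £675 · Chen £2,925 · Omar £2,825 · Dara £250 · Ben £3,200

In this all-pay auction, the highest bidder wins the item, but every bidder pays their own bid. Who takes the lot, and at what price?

Ana pays £7,825

Bids ranked: 7,825 (Ana) > 4,000 (Leo) > 3,200 (Ben) > 2,925 (Chen) > 2,825 (Omar) > 2,325 (Mira) > …
Ana is highest and takes the item; every bidder forfeits their bid.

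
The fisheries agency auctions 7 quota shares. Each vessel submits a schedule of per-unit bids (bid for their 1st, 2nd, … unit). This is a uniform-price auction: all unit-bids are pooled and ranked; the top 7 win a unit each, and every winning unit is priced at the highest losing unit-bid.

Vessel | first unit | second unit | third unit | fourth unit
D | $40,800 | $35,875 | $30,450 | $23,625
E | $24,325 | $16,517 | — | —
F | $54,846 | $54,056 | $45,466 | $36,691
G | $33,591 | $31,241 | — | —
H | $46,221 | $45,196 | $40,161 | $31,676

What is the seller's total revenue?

Total revenue: $256,837

Merging the schedules and taking the best 7: 54,846 (F-1), 54,056 (F-2), 46,221 (H-1), 45,466 (F-3), 45,196 (H-2), 40,800 (D-1), 40,161 (H-3)
Highest rejected unit-bid = $36,691.
Allocation: D 1, F 3, H 3. Every unit priced at $36,691.
Revenue = 7 × 36,691 = $256,837.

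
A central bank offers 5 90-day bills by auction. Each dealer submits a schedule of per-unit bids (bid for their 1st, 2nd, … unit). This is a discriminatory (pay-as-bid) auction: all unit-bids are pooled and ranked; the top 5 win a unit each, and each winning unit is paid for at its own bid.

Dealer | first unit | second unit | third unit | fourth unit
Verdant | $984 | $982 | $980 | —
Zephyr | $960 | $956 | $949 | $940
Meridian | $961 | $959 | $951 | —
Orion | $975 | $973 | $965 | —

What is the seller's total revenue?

Total revenue: $4,894

All unit-bids, highest first — top 5: 984 (Verdant-1), 982 (Verdant-2), 980 (Verdant-3), 975 (Orion-1), 973 (Orion-2)
Next rejected bid: $965 (not a price — pay-as-bid).
Each winning unit pays its own bid.
Revenue = 984 + 982 + 980 + 975 + 973 = $4,894.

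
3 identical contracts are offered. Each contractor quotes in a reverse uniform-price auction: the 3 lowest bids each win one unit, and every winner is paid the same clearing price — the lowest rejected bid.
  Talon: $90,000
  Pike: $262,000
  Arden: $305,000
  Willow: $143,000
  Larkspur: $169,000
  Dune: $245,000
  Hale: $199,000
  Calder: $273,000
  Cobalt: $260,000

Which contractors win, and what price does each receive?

Ordering the bids: 90,000 (Talon), 143,000 (Willow), 169,000 (Larkspur), 199,000 (Hale), 245,000 (Dune), …
Winners (3 units): Talon, Willow, Larkspur.
Lowest unsuccessful bid: $199,000 → clearing price.

Talon, Willow, Larkspur; each is paid $199,000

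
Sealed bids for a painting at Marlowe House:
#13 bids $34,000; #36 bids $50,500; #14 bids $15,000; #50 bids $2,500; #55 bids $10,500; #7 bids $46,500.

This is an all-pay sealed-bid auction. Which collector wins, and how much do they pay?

Sorting bids: 50,500 (#36) > 46,500 (#7) > 34,000 (#13) > 15,000 (#14) > 10,500 (#55) > 2,500 (#50)
#36 is highest and takes the item; every bidder forfeits their bid.

#36 pays $50,500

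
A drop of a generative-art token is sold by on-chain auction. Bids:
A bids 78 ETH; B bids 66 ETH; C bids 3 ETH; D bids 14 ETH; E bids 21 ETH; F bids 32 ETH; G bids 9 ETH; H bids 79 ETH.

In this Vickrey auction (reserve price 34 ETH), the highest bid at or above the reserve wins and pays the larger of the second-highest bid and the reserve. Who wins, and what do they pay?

Rule: the highest bid at or above the reserve wins and pays the larger of the second-highest bid and the reserve.
Bids in order: 79 (H) > 78 (A) > 66 (B) > 32 (F) > 21 (E) > 14 (D) > …
Highest eligible bid: H at 79 ETH.
max(second-highest 78 ETH, reserve 34 ETH) = 78 ETH; the reserve does not bind.

H pays 78 ETH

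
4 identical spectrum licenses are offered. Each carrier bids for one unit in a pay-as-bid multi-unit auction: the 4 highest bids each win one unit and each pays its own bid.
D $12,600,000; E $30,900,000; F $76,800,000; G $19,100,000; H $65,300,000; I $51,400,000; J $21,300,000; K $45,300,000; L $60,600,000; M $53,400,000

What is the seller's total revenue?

Total revenue: $256,100,000

Ordering the bids: 76,800,000 (F), 65,300,000 (H), 60,600,000 (L), 53,400,000 (M), 51,400,000 (I), 45,300,000 (K), …
The 4 highest are F, H, L, M.
Total revenue = 76,800,000 + 65,300,000 + 60,600,000 + 53,400,000 = $256,100,000.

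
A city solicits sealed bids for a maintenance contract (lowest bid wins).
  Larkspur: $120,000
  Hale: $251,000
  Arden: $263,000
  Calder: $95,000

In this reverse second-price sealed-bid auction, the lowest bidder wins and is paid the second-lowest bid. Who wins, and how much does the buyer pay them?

Rule: the lowest bidder wins and is paid the second-lowest bid.
Sorting bids: 95,000 (Calder) < 120,000 (Larkspur) < 251,000 (Hale) < 263,000 (Arden)
Second-price: Calder is paid Larkspur's bid of $120,000.

Calder is paid $120,000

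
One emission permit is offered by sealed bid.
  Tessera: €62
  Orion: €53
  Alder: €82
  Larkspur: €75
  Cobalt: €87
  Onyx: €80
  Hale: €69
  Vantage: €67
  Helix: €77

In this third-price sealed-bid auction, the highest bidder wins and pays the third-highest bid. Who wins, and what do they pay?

Bids ranked: 87 (Cobalt) > 82 (Alder) > 80 (Onyx) > 77 (Helix) > 75 (Larkspur) > 69 (Hale) > …
Cobalt wins; payment is bid #3 in the ranking = €80.

Cobalt pays €80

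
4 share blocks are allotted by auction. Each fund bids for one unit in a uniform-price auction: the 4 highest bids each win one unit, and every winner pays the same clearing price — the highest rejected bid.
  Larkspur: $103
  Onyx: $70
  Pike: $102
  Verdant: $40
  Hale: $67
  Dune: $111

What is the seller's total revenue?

Bids ranked high→low: 111 (Dune), 103 (Larkspur), 102 (Pike), 70 (Onyx), 67 (Hale), 40 (Verdant)
Winners (4 units): Dune, Larkspur, Pike, Onyx.
First losing bid is Hale's $67, which sets the uniform price.
Total revenue = 4 × $67 = $268.

Total revenue: $268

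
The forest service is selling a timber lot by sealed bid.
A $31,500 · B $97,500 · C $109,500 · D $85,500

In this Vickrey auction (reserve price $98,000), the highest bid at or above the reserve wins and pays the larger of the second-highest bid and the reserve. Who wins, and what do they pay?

Rule: the highest bid at or above the reserve wins and pays the larger of the second-highest bid and the reserve.
Bids ranked: 109,500 (C) > 97,500 (B) > 85,500 (D) > 31,500 (A)
C has the top bid at or above the reserve ($109,500).
Second-highest bid $97,500 is below the reserve $98,000, so the reserve binds → payment $98,000.

C pays $98,000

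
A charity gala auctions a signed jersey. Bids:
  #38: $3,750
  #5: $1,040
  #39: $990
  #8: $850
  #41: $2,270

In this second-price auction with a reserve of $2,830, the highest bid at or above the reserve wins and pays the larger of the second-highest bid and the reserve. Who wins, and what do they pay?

#38 pays $2,830

Rule: the highest bid at or above the reserve wins and pays the larger of the second-highest bid and the reserve.
Sorting bids: 3,750 (#38) > 2,270 (#41) > 1,040 (#5) > 990 (#39) > 850 (#8)
Highest eligible bid: #38 at $3,750.
Second-highest bid $2,270 is below the reserve $2,830, so the reserve binds → payment $2,830.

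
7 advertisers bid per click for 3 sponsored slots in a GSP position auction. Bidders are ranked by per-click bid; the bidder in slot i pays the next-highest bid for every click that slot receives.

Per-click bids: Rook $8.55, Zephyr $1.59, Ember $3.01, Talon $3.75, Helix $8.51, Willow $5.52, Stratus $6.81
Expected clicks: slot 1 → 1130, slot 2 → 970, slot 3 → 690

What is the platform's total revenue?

Total revenue: $20030.80

Sorting advertisers: $8.55 (Rook) > $8.51 (Helix) > $6.81 (Stratus) > $5.52 (Willow) > …
Slot 1: Rook pays $8.51 × 1130 = $9616.30
Slot 2: Helix pays $6.81 × 970 = $6605.70
Slot 3: Stratus pays $5.52 × 690 = $3808.80
Total = $20030.80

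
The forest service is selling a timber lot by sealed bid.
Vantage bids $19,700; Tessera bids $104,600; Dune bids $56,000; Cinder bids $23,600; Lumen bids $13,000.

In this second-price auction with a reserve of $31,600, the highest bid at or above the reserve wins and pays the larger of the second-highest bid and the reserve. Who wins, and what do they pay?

Tessera pays $56,000

Second-price auction with a reserve of $31,600: the highest bid at or above the reserve wins and pays the larger of the second-highest bid and the reserve.
Bids in order: 104,600 (Tessera) > 56,000 (Dune) > 23,600 (Cinder) > 19,700 (Vantage) > 13,000 (Lumen)
Tessera has the top bid at or above the reserve ($104,600).
Second-highest bid $56,000 exceeds the reserve $31,600 → payment $56,000.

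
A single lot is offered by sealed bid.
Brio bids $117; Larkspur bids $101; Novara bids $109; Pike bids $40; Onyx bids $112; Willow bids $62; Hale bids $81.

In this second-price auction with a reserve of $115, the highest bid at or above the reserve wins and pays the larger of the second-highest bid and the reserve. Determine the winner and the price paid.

Brio pays $115

Rule: the highest bid at or above the reserve wins and pays the larger of the second-highest bid and the reserve.
Bids ranked: 117 (Brio) > 112 (Onyx) > 109 (Novara) > 101 (Larkspur) > 81 (Hale) > 62 (Willow) > …
Highest eligible bid: Brio at $117.
max(second-highest $112, reserve $115) = $115.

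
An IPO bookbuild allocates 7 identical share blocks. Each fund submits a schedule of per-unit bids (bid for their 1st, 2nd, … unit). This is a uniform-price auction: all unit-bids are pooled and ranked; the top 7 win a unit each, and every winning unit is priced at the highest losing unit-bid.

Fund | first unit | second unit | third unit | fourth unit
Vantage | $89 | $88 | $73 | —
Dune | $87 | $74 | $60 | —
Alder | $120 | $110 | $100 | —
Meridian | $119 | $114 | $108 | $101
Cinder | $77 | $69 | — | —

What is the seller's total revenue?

Pooled unit-bids ranked (top 7): 120 (Alder-1), 119 (Meridian-1), 114 (Meridian-2), 110 (Alder-2), 108 (Meridian-3), 101 (Meridian-4), 100 (Alder-3)
First bid not allocated: $89.
Allocation: Alder 3, Meridian 4. Every unit priced at $89.
Revenue = 7 × 89 = $623.

Total revenue: $623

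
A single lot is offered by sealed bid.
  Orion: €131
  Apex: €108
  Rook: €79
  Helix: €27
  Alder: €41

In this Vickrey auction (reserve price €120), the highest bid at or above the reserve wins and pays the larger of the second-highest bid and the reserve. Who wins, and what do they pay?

Orion pays €120

Bids ranked: 131 (Orion) > 108 (Apex) > 79 (Rook) > 41 (Alder) > 27 (Helix)
Orion has the top bid at or above the reserve (€131).
max(second-highest €108, reserve €120) = €120.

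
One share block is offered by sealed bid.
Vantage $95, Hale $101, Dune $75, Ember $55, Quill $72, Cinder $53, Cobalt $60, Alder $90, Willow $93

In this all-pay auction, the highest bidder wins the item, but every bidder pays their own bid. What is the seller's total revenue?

Total revenue: $694

Bids in order: 101 (Hale) > 95 (Vantage) > 93 (Willow) > 90 (Alder) > 75 (Dune) > 72 (Quill) > …
Hale wins with the top bid; all bids are sunk regardless.
Every bidder forfeits their bid regardless of winning.
Revenue = 95 + 101 + 75 + 55 + 72 + 53 + 60 + 90 + 93 = $694.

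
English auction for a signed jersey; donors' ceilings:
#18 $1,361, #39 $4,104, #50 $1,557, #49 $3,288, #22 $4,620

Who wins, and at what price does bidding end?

#22 wins at $4,104

Limits in order: 4,620 (#22) > 4,104 (#39) > 3,288 (#49) > 1,557 (#50) > 1,361 (#18)
Once the price passes $4,104, only #22 is left; the hammer falls at #39's limit of $4,104.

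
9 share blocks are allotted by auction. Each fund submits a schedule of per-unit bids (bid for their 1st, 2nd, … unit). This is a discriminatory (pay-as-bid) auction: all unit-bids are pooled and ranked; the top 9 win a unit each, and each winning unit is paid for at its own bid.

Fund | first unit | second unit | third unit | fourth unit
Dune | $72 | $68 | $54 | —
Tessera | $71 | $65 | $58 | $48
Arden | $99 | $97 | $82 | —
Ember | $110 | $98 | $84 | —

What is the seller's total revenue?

Total revenue: $781

Pooled unit-bids ranked (top 9): 110 (Ember-1), 99 (Arden-1), 98 (Ember-2), 97 (Arden-2), 84 (Ember-3), 82 (Arden-3), 72 (Dune-1), 71 (Tessera-1), 68 (Dune-2)
Next rejected bid: $65 (not a price — pay-as-bid).
Each winning unit pays its own bid.
Revenue = 110 + 99 + 98 + 97 + 84 + 82 + 72 + 71 + 68 = $781.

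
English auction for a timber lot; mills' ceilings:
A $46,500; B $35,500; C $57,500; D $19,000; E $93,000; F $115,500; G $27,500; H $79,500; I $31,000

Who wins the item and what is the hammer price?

F wins at $93,000

Limits in order: 115,500 (F) > 93,000 (E) > 79,500 (H) > 57,500 (C) > 46,500 (A) > 35,500 (B) > …
Once the price passes $93,000, only F is left; the hammer falls at E's limit of $93,000.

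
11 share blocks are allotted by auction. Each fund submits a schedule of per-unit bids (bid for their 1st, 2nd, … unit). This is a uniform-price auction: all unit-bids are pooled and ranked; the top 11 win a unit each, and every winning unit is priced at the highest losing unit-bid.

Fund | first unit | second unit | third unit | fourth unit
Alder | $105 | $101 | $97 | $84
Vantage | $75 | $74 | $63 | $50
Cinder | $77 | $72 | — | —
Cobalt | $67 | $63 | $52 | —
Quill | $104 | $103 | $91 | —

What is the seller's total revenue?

Merging the schedules and taking the best 11: 105 (Alder-1), 104 (Quill-1), 103 (Quill-2), 101 (Alder-2), 97 (Alder-3), 91 (Quill-3), 84 (Alder-4), 77 (Cinder-1), 75 (Vantage-1), 74 (Vantage-2), 72 (Cinder-2)
Highest rejected unit-bid = $67.
Allocation: Alder 4, Cinder 2, Quill 3, Vantage 2. Every unit priced at $67.
Revenue = 11 × 67 = $737.

Total revenue: $737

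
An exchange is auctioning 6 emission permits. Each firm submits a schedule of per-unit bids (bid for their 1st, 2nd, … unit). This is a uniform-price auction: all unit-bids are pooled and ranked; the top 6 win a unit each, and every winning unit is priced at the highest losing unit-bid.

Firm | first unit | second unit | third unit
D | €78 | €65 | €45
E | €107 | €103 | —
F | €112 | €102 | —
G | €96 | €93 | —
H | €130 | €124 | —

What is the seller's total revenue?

All unit-bids, highest first — top 6: 130 (H-1), 124 (H-2), 112 (F-1), 107 (E-1), 103 (E-2), 102 (F-2)
The (k+1)-th unit-bid is €96.
Allocation: E 2, F 2, H 2. Every unit priced at €96.
Revenue = 6 × 96 = €576.

Total revenue: €576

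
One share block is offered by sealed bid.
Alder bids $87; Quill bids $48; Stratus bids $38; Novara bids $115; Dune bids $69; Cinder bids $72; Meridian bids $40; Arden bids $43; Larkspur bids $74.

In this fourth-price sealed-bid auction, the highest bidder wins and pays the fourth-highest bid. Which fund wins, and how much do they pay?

Novara pays $72

Sorting bids: 115 (Novara) > 87 (Alder) > 74 (Larkspur) > 72 (Cinder) > 69 (Dune) > 48 (Quill) > …
Novara is highest; pays the fourth-highest bid, $72.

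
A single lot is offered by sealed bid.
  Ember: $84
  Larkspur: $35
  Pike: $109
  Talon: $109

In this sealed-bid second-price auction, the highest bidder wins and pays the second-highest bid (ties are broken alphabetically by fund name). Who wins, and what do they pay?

Pike pays $109

Sorting bids: 109 (Pike) > 109 (Talon) > 84 (Ember) > 35 (Larkspur)
Pike and Talon tie at $109; tie-break gives it to Pike.
Pike wins with the highest bid; price is set by the runner-up at $109.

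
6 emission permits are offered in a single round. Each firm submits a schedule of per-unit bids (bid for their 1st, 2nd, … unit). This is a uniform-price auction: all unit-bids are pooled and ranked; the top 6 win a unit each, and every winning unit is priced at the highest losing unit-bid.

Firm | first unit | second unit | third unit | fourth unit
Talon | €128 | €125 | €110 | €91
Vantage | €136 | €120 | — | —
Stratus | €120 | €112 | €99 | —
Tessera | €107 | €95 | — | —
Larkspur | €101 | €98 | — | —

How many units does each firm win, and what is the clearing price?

Stratus 2, Talon 2, Vantage 2; clearing price €110

All unit-bids, highest first — top 6: 136 (Vantage-1), 128 (Talon-1), 125 (Talon-2), 120 (Vantage-2), 120 (Stratus-1), 112 (Stratus-2)
Highest rejected unit-bid = €110.
Allocation: Stratus 2, Talon 2, Vantage 2.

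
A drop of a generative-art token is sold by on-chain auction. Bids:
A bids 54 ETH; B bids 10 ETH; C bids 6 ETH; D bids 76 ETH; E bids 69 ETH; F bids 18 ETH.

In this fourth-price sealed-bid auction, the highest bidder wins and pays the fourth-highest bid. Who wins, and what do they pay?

Bids ranked: 76 (D) > 69 (E) > 54 (A) > 18 (F) > 10 (B) > 6 (C)
D is highest; pays the fourth-highest bid, 18 ETH.

D pays 18 ETH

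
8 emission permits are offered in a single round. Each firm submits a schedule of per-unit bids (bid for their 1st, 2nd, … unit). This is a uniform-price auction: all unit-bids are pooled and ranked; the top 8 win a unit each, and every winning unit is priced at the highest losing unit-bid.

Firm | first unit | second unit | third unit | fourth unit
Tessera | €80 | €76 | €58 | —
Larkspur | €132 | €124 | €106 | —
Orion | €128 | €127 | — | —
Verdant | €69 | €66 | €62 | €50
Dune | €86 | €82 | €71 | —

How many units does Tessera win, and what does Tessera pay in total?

Merging the schedules and taking the best 8: 132 (Larkspur-1), 128 (Orion-1), 127 (Orion-2), 124 (Larkspur-2), 106 (Larkspur-3), 86 (Dune-1), 82 (Dune-2), 80 (Tessera-1)
The (k+1)-th unit-bid is €76.
Tessera wins 1 unit(s) at €76 each.

Tessera: 1 unit, pays €76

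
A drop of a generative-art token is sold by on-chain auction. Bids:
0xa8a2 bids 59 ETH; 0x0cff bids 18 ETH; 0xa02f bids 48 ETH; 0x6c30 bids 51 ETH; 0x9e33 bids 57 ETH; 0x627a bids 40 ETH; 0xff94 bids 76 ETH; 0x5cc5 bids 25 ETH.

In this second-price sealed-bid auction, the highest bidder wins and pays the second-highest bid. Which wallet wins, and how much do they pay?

0xff94 pays 59 ETH

Rule: the highest bidder wins and pays the second-highest bid.
Sorting bids: 76 (0xff94) > 59 (0xa8a2) > 57 (0x9e33) > 51 (0x6c30) > 48 (0xa02f) > 40 (0x627a) > …
0xff94 wins with the highest bid; price is set by the runner-up at 59 ETH.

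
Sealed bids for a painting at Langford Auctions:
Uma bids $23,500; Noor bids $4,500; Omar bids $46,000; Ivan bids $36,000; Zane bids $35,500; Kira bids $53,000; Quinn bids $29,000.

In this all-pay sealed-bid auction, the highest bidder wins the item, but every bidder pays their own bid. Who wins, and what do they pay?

Kira pays $53,000

Sorting bids: 53,000 (Kira) > 46,000 (Omar) > 36,000 (Ivan) > 35,500 (Zane) > 29,000 (Quinn) > 23,500 (Uma) > …
Kira is highest and takes the item; every bidder forfeits their bid.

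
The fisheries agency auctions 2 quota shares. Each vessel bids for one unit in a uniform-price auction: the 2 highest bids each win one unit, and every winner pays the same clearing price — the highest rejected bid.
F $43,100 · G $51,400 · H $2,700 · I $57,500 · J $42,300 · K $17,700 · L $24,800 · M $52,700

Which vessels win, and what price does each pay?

Bids ranked high→low: 57,500 (I), 52,700 (M), 51,400 (G), 43,100 (F), …
Top 2: I, M.
Highest unsuccessful bid: $51,400 → clearing price.

I, M; each pays $51,400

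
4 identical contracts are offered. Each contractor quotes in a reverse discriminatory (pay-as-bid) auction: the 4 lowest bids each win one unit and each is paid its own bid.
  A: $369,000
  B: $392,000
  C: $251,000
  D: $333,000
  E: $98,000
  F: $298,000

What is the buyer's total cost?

Sorting: 98,000 (E), 251,000 (C), 298,000 (F), 333,000 (D), 369,000 (A), 392,000 (B)
Winners (4 units): E, C, F, D.
Total cost = 98,000 + 251,000 + 298,000 + 333,000 = $980,000.

Total cost: $980,000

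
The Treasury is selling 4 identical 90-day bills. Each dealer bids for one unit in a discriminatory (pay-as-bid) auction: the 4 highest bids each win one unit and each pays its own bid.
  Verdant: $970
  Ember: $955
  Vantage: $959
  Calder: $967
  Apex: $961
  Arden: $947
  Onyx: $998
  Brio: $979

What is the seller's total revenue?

Total revenue: $3,914

Sorting: 998 (Onyx), 979 (Brio), 970 (Verdant), 967 (Calder), 961 (Apex), 959 (Vantage), …
Top 4: Onyx, Brio, Verdant, Calder.
Total revenue = 998 + 979 + 970 + 967 = $3,914.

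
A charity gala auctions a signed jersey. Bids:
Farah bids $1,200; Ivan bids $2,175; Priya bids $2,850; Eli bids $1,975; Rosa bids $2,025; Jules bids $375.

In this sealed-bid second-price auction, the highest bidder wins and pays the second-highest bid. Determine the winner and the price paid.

Priya pays $2,175

Rule: the highest bidder wins and pays the second-highest bid.
Sorting bids: 2,850 (Priya) > 2,175 (Ivan) > 2,025 (Rosa) > 1,975 (Eli) > 1,200 (Farah) > 375 (Jules)
Second-price: Priya pays Ivan's bid of $2,175.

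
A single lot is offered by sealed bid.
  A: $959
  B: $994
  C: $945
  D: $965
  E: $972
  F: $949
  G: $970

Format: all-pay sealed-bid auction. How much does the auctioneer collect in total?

Total revenue: $6,754

Rule: the highest bidder wins the item, but every bidder pays their own bid.
Bids in order: 994 (B) > 972 (E) > 970 (G) > 965 (D) > 959 (A) > 949 (F) > …
Every bidder forfeits their bid regardless of winning.
Revenue = 959 + 994 + 945 + 965 + 972 + 949 + 970 = $6,754.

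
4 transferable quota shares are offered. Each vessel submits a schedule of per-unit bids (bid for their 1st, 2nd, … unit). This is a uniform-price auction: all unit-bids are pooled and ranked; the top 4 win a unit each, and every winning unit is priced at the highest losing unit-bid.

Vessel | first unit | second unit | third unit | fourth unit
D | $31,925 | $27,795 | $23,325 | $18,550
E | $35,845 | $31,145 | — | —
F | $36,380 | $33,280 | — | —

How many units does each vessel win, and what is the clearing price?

D 1, E 1, F 2; clearing price $31,145

All unit-bids, highest first — top 4: 36,380 (F-1), 35,845 (E-1), 33,280 (F-2), 31,925 (D-1)
First bid not allocated: $31,145.
Allocation: D 1, E 1, F 2.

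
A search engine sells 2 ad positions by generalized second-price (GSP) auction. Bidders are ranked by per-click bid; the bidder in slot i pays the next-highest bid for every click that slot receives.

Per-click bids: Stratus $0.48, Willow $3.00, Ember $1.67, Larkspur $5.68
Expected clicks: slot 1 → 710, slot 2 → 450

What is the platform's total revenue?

Total revenue: $2881.50

Per-click bids in order: $5.68 (Larkspur) > $3.00 (Willow) > $1.67 (Ember) > …
Slot 1: Larkspur pays $3.00 × 710 = $2130.00
Slot 2: Willow pays $1.67 × 450 = $751.50
Total = $2881.50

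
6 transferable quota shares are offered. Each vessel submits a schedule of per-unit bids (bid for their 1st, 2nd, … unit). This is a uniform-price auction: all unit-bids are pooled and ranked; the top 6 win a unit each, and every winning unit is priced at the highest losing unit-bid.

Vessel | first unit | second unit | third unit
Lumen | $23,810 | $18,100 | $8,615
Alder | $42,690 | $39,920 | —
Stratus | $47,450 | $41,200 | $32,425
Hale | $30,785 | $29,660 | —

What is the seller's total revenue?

Pooled unit-bids ranked (top 6): 47,450 (Stratus-1), 42,690 (Alder-1), 41,200 (Stratus-2), 39,920 (Alder-2), 32,425 (Stratus-3), 30,785 (Hale-1)
The (k+1)-th unit-bid is $29,660.
Allocation: Alder 2, Hale 1, Stratus 3. Every unit priced at $29,660.
Revenue = 6 × 29,660 = $177,960.

Total revenue: $177,960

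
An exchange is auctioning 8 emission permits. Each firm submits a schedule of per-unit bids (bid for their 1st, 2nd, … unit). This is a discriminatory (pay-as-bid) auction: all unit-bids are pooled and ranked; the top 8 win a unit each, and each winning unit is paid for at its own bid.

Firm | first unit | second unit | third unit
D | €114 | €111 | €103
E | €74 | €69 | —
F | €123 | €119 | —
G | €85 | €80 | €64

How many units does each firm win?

D 3, E 1, F 2, G 2

Merging the schedules and taking the best 8: 123 (F-1), 119 (F-2), 114 (D-1), 111 (D-2), 103 (D-3), 85 (G-1), 80 (G-2), 74 (E-1)
Next rejected bid: €69 (not a price — pay-as-bid).
Allocation: D 3, E 1, F 2, G 2.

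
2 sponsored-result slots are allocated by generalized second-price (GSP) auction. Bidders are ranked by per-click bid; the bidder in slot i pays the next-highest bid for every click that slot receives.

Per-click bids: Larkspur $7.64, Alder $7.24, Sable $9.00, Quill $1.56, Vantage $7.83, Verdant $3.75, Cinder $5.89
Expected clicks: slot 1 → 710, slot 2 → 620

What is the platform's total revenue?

Total revenue: $10296.10

Per-click bids in order: $9.00 (Sable) > $7.83 (Vantage) > $7.64 (Larkspur) > …
Slot 1: Sable pays $7.83 × 710 = $5559.30
Slot 2: Vantage pays $7.64 × 620 = $4736.80
Total = $10296.10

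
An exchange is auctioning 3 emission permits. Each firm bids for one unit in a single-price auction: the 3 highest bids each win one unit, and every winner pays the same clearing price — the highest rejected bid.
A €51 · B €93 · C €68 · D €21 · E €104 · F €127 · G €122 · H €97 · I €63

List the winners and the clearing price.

Sorting: 127 (F), 122 (G), 104 (E), 97 (H), 93 (B), …
The 3 highest are F, G, E.
First losing bid is H's €97, which sets the uniform price.

F, G, E; each pays €97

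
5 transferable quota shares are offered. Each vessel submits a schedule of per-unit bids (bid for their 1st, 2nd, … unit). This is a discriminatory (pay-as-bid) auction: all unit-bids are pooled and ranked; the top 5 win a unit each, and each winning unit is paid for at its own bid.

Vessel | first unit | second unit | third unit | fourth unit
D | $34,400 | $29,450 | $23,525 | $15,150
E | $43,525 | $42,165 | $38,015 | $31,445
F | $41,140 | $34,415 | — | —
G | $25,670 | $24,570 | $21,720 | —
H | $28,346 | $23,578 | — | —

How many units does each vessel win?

E 3, F 2

Pooled unit-bids ranked (top 5): 43,525 (E-1), 42,165 (E-2), 41,140 (F-1), 38,015 (E-3), 34,415 (F-2)
Next rejected bid: $34,400 (not a price — pay-as-bid).
Allocation: E 3, F 2.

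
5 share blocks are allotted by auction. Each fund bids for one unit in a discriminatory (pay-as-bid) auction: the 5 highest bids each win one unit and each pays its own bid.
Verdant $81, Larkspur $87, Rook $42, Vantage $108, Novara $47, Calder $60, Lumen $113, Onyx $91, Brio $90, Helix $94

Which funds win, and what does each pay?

Bids ranked high→low: 113 (Lumen), 108 (Vantage), 94 (Helix), 91 (Onyx), 90 (Brio), 87 (Larkspur), 81 (Verdant), …
Winners (5 units): Lumen, Vantage, Helix, Onyx, Brio.
Each winner pays its own bid: Lumen $113, Vantage $108, Helix $94, Onyx $91, Brio $90.

Lumen $113, Vantage $108, Helix $94, Onyx $91, Brio $90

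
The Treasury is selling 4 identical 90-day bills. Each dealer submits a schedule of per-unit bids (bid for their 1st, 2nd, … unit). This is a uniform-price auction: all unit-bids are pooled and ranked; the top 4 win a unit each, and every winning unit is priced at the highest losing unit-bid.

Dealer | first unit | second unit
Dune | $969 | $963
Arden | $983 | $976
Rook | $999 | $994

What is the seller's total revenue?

Total revenue: $3,876

Pooled unit-bids ranked (top 4): 999 (Rook-1), 994 (Rook-2), 983 (Arden-1), 976 (Arden-2)
Highest rejected unit-bid = $969.
Allocation: Arden 2, Rook 2. Every unit priced at $969.
Revenue = 4 × 969 = $3,876.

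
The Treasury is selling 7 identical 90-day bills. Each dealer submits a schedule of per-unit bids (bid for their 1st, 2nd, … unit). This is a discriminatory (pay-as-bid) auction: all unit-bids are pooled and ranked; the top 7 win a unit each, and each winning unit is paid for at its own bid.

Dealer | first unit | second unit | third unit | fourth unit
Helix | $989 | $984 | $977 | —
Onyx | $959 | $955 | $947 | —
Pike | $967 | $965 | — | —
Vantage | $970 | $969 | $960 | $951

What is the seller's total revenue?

All unit-bids, highest first — top 7: 989 (Helix-1), 984 (Helix-2), 977 (Helix-3), 970 (Vantage-1), 969 (Vantage-2), 967 (Pike-1), 965 (Pike-2)
Next rejected bid: $960 (not a price — pay-as-bid).
Each winning unit pays its own bid.
Revenue = 989 + 984 + 977 + 970 + 969 + 967 + 965 = $6,821.

Total revenue: $6,821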